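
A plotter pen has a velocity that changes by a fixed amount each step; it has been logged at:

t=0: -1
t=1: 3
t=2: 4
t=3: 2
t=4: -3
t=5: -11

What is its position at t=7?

-36

First differences are +4, +1, -2, -5, -8; their common second difference is -3 (constant acceleration).
step 6: -11 − 11 → -22
step 7: -22 − 14 → -36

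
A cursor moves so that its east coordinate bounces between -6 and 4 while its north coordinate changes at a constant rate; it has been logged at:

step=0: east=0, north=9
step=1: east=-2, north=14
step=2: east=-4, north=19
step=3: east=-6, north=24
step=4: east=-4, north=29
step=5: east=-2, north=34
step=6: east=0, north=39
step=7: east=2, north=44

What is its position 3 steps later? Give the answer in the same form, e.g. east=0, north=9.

east=0, north=59

The east coordinate travels 2 per step and bounces off the walls at -6 and 4.
  step 8: 2 → 4
  step 9: 4 → 2
  step 10: 2 → 0
The north coordinate changes by +5 each step: at step 10 it is 59.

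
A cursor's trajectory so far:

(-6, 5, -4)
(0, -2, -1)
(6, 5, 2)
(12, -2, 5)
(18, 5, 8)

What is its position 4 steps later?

The first coordinate changes by +6 each step, so at step 8 it is -6 + 8·(6) = 42.
The second coordinate repeats the cycle [5, -2] with period 2; step 8 mod 2 = 0, giving 5.
The third coordinate changes by +3 each step, so at step 8 it is -4 + 8·(3) = 20.

(42, 5, 20)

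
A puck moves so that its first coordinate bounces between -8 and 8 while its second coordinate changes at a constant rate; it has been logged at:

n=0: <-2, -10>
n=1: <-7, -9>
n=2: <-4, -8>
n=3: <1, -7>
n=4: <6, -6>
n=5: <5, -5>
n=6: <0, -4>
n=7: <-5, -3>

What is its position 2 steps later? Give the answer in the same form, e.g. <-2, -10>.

The first coordinate reflects between -8 and 8, moving 5 per step.
  step 8: -5 → -6
  step 9: -6 → -1
The second coordinate changes by +1 each step: at step 9 it is -1.

<-1, -1>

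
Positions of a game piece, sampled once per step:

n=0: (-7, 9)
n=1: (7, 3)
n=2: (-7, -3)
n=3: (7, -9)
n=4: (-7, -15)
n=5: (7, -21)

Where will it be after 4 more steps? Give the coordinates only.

The first coordinate repeats the cycle [-7, 7] with period 2; step 9 mod 2 = 1, giving 7.
The second coordinate changes by -6 each step, so at step 9 it is 9 + 9·(-6) = -45.

(7, -45)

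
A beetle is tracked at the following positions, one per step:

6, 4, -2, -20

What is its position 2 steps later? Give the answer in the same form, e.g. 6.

-236

The jumps are -2, -6, -18 — a geometric progression with ratio 3.
step 4: -20 − 54 → -74
step 5: -74 − 162 → -236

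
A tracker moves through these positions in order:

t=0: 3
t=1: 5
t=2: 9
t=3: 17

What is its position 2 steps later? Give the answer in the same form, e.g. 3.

The jumps are +2, +4, +8 — a geometric progression with ratio 2.
step 4: 17 + 16 → 33
step 5: 33 + 32 → 65

65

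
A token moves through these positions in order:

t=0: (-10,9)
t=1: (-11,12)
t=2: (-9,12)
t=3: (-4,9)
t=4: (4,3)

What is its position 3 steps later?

Successive displacements: (-1,+3), (+2,+0), (+5,-3), (+8,-6) — each changes by (+3,-3).
step 5: (4,3) + (+11,-9) → (15,-6)
step 6: (15,-6) + (+14,-12) → (29,-18)
step 7: (29,-18) + (+17,-15) → (46,-33)

(46,-33)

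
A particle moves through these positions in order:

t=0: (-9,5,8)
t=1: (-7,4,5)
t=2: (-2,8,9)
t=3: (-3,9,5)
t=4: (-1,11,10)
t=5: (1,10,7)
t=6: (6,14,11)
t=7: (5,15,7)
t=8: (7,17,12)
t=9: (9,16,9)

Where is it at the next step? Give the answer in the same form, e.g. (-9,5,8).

(14,20,13)

The moves between consecutive positions are (+2,-1,-3), (+5,+4,+4), (-1,+1,-4), (+2,+2,+5), (+2,-1,-3), (+5,+4,+4), (-1,+1,-4), (+2,+2,+5), (+2,-1,-3); they repeat the 4-cycle [(+2,-1,-3), (+5,+4,+4), (-1,+1,-4), (+2,+2,+5)].
step 10: apply (+5,+4,+4) → (14,20,13)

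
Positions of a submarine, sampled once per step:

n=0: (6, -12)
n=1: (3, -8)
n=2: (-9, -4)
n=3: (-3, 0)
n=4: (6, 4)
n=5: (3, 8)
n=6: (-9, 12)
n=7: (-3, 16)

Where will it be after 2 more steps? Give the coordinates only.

(3, 24)

First: cycles through 6, 3, -9, -3 every 4 steps. Step 9 lands at position 1 of the cycle → 3.
Second: linear, +4 per step → 24 at step 9.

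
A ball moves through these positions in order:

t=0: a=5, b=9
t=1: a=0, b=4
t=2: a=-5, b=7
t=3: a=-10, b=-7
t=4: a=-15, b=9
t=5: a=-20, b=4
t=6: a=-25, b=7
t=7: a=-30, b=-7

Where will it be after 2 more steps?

The a coordinate changes by -5 each step, so at step 9 it is 5 + 9·(-5) = -40.
The b coordinate repeats the cycle [9, 4, 7, -7] with period 4; step 9 mod 4 = 1, giving 4.

a=-40, b=4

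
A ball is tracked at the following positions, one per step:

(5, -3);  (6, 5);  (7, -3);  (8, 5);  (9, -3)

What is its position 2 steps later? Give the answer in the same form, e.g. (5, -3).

(11, -3)

First: linear, +1 per step → 11 at step 6.
Second: cycles through -3, 5 every 2 steps. Step 6 lands at position 0 of the cycle → -3.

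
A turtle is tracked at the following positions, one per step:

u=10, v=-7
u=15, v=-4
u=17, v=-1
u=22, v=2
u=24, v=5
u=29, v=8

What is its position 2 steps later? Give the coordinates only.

Step-to-step displacements: (+5,+3), (+2,+3), (+5,+3), (+2,+3), (+5,+3) — a repeating cycle of length 2.
step 6: apply (+2,+3) → u=31, v=11
step 7: apply (+5,+3) → u=36, v=14

u=36, v=14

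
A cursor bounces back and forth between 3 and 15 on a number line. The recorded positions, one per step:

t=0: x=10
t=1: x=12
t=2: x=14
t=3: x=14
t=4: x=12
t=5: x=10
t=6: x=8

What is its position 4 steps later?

The value reflects between 3 and 15, moving 2 per step.
  step 7: 8 → 6
  step 8: 6 → 4
  step 9: 4 → 4
  step 10: 4 → 6

x=6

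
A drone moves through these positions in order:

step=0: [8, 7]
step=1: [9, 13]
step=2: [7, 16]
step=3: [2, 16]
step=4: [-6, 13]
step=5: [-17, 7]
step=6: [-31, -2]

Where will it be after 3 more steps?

Successive displacements: [+1, +6], [-2, +3], [-5, +0], [-8, -3], [-11, -6], [-14, -9] — each changes by [-3, -3].
step 7: [-31, -2] + [-17, -12] → [-48, -14]
step 8: [-48, -14] + [-20, -15] → [-68, -29]
step 9: [-68, -29] + [-23, -18] → [-91, -47]

[-91, -47]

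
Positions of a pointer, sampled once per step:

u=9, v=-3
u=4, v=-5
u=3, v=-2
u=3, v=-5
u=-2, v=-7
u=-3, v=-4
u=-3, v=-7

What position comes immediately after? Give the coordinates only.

Differencing gives (-5,-2), (-1,+3), (+0,-3), (-5,-2), (-1,+3), (+0,-3). This is the pattern (-5,-2), (-1,+3), (+0,-3) repeated.
step 7: apply (-5,-2) → u=-8, v=-9

u=-8, v=-9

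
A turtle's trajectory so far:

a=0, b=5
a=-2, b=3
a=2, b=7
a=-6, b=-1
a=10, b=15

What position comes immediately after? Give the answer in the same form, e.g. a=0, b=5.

Step-to-step displacements: (-2,-2), (+4,+4), (-8,-8), (+16,+16); each is -2× the previous.
step 5: a=10, b=15 + (-32,-32) → a=-22, b=-17

a=-22, b=-17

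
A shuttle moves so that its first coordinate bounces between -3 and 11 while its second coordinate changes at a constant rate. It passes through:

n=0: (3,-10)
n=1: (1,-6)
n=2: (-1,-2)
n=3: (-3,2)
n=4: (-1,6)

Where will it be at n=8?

The first coordinate reflects between -3 and 11, moving 2 per step.
  step 5: -1 → 1
  step 6: 1 → 3
  step 7: 3 → 5
  step 8: 5 → 7
The second coordinate changes by +4 each step: at step 8 it is 22.

(7,22)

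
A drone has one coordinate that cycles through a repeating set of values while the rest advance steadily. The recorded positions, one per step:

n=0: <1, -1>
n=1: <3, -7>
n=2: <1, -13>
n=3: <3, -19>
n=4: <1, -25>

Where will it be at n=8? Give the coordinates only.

<1, -49>

The first coordinate repeats the cycle [1, 3] with period 2; step 8 mod 2 = 0, giving 1.
The second coordinate changes by -6 each step, so at step 8 it is -1 + 8·(-6) = -49.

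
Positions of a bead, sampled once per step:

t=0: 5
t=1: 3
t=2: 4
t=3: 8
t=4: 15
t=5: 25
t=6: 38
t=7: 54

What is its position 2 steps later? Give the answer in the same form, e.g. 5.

95

Successive displacements: -2, +1, +4, +7, +10, +13, +16 — each changes by +3.
step 8: 54 + 19 → 73
step 9: 73 + 22 → 95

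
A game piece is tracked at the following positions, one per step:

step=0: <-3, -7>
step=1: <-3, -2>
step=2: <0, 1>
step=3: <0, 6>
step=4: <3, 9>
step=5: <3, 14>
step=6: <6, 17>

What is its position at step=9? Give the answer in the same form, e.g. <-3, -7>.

<9, 30>

The moves between consecutive positions are <+0, +5>, <+3, +3>, <+0, +5>, <+3, +3>, <+0, +5>, <+3, +3>; they repeat the 2-cycle [<+0, +5>, <+3, +3>].
step 7: apply <+0, +5> → <6, 22>
step 8: apply <+3, +3> → <9, 25>
step 9: apply <+0, +5> → <9, 30>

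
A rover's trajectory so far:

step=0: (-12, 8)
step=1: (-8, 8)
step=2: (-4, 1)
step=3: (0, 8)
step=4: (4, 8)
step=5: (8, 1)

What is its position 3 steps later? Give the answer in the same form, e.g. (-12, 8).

The first coordinate changes by +4 each step, so at step 8 it is -12 + 8·(4) = 20.
The second coordinate repeats the cycle [8, 8, 1] with period 3; step 8 mod 3 = 2, giving 1.

(20, 1)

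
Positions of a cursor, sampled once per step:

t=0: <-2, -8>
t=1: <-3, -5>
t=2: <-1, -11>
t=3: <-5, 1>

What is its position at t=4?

<3, -23>

Consecutive displacements <-1, +3>, <+2, -6>, <-4, +12> scale by a factor of -2 each step.
step 4: <-5, 1> + <+8, -24> → <3, -23>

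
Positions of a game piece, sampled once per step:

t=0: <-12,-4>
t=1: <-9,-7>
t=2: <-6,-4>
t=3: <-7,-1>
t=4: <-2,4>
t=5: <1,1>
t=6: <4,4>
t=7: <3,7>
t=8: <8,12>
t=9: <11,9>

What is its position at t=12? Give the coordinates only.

<18,20>

Differencing gives <+3,-3>, <+3,+3>, <-1,+3>, <+5,+5>, <+3,-3>, <+3,+3>, <-1,+3>, <+5,+5>, <+3,-3>. This is the pattern <+3,-3>, <+3,+3>, <-1,+3>, <+5,+5> repeated.
step 10: apply <+3,+3> → <14,12>
step 11: apply <-1,+3> → <13,15>
step 12: apply <+5,+5> → <18,20>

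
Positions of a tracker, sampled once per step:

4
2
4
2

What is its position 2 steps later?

2

The jumps are -2, +2, -2 — a geometric progression with ratio -1.
step 4: 2 + 2 → 4
step 5: 4 − 2 → 2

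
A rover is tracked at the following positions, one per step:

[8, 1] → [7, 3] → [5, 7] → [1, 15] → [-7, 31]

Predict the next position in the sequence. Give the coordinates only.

Step-to-step displacements: [-1, +2], [-2, +4], [-4, +8], [-8, +16]; each is 2× the previous.
step 5: [-7, 31] + [-16, +32] → [-23, 63]

[-23, 63]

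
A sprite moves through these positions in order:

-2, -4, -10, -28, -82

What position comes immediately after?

-244

Consecutive displacements -2, -6, -18, -54 scale by a factor of 3 each step.
step 5: -82 − 162 → -244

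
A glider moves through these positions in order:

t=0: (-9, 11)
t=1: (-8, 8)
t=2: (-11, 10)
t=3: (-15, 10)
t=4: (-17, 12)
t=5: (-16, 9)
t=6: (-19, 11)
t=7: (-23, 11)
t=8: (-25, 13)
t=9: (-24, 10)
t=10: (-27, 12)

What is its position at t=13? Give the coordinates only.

Differencing gives (+1, -3), (-3, +2), (-4, +0), (-2, +2), (+1, -3), (-3, +2), (-4, +0), (-2, +2), (+1, -3), (-3, +2). This is the pattern (+1, -3), (-3, +2), (-4, +0), (-2, +2) repeated.
step 11: apply (-4, +0) → (-31, 12)
step 12: apply (-2, +2) → (-33, 14)
step 13: apply (+1, -3) → (-32, 11)

(-32, 11)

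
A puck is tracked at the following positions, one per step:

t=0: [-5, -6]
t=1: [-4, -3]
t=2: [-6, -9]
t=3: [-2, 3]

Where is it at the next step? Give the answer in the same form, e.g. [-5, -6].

Step-to-step displacements: [+1, +3], [-2, -6], [+4, +12]; each is -2× the previous.
step 4: [-2, 3] + [-8, -24] → [-10, -21]

[-10, -21]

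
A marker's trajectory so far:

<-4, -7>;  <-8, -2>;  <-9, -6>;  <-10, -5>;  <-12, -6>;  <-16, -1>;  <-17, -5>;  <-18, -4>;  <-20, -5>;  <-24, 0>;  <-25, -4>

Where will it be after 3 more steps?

<-32, 1>

Differencing gives <-4, +5>, <-1, -4>, <-1, +1>, <-2, -1>, <-4, +5>, <-1, -4>, <-1, +1>, <-2, -1>, <-4, +5>, <-1, -4>. This is the pattern <-4, +5>, <-1, -4>, <-1, +1>, <-2, -1> repeated.
step 11: apply <-1, +1> → <-26, -3>
step 12: apply <-2, -1> → <-28, -4>
step 13: apply <-4, +5> → <-32, 1>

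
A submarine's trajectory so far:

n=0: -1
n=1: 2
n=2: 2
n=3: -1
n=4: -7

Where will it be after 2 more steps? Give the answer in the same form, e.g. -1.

-28

First differences are +3, +0, -3, -6; their common second difference is -3 (constant acceleration).
step 5: -7 − 9 → -16
step 6: -16 − 12 → -28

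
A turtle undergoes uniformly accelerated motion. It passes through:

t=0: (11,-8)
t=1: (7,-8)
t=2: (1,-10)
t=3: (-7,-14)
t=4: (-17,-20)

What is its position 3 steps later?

(-59,-50)

Successive displacements: (-4,+0), (-6,-2), (-8,-4), (-10,-6) — each changes by (-2,-2).
step 5: (-17,-20) + (-12,-8) → (-29,-28)
step 6: (-29,-28) + (-14,-10) → (-43,-38)
step 7: (-43,-38) + (-16,-12) → (-59,-50)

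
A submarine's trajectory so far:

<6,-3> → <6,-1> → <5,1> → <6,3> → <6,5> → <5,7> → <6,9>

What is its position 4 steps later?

<6,17>

First: cycles through 6, 6, 5 every 3 steps. Step 10 lands at position 1 of the cycle → 6.
Second: linear, +2 per step → 17 at step 10.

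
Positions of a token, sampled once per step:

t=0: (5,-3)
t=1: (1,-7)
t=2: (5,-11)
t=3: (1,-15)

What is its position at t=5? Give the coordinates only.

First: cycles through 5, 1 every 2 steps. Step 5 lands at position 1 of the cycle → 1.
Second: linear, -4 per step → -23 at step 5.

(1,-23)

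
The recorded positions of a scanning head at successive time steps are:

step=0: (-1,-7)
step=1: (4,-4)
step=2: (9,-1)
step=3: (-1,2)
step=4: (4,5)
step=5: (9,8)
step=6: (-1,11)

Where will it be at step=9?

(-1,20)

First: cycles through -1, 4, 9 every 3 steps. Step 9 lands at position 0 of the cycle → -1.
Second: linear, +3 per step → 20 at step 9.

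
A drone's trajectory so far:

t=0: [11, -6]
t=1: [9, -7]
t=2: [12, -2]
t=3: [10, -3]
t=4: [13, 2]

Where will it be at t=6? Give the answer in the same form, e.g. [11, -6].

[14, 6]

Differencing gives [-2, -1], [+3, +5], [-2, -1], [+3, +5]. This is the pattern [-2, -1], [+3, +5] repeated.
step 5: apply [-2, -1] → [11, 1]
step 6: apply [+3, +5] → [14, 6]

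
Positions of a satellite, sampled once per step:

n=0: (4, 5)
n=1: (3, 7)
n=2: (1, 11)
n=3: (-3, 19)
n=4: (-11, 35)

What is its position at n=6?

(-59, 131)

Step-to-step displacements: (-1, +2), (-2, +4), (-4, +8), (-8, +16); each is 2× the previous.
step 5: (-11, 35) + (-16, +32) → (-27, 67)
step 6: (-27, 67) + (-32, +64) → (-59, 131)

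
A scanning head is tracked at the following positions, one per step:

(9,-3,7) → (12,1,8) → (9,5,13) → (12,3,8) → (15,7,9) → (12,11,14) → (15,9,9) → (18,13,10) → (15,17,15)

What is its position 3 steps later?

Step-to-step displacements: (+3,+4,+1), (-3,+4,+5), (+3,-2,-5), (+3,+4,+1), (-3,+4,+5), (+3,-2,-5), (+3,+4,+1), (-3,+4,+5) — a repeating cycle of length 3.
step 9: apply (+3,-2,-5) → (18,15,10)
step 10: apply (+3,+4,+1) → (21,19,11)
step 11: apply (-3,+4,+5) → (18,23,16)

(18,23,16)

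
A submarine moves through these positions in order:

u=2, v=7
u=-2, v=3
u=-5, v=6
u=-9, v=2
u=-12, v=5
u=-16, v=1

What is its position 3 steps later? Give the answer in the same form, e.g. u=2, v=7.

Differencing gives (-4, -4), (-3, +3), (-4, -4), (-3, +3), (-4, -4). This is the pattern (-4, -4), (-3, +3) repeated.
step 6: apply (-3, +3) → u=-19, v=4
step 7: apply (-4, -4) → u=-23, v=0
step 8: apply (-3, +3) → u=-26, v=3

u=-26, v=3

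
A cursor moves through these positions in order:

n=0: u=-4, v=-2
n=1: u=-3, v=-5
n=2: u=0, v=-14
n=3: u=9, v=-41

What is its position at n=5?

u=117, v=-365

Step-to-step displacements: (+1, -3), (+3, -9), (+9, -27); each is 3× the previous.
step 4: u=9, v=-41 + (+27, -81) → u=36, v=-122
step 5: u=36, v=-122 + (+81, -243) → u=117, v=-365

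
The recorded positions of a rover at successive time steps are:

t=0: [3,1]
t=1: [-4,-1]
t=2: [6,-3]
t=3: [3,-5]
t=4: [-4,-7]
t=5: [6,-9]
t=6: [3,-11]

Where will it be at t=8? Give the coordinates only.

[6,-15]

First: cycles through 3, -4, 6 every 3 steps. Step 8 lands at position 2 of the cycle → 6.
Second: linear, -2 per step → -15 at step 8.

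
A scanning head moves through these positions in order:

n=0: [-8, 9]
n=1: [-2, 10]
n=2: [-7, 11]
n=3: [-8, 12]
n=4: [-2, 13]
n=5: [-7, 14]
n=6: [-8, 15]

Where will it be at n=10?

The first coordinate repeats the cycle [-8, -2, -7] with period 3; step 10 mod 3 = 1, giving -2.
The second coordinate changes by +1 each step, so at step 10 it is 9 + 10·(1) = 19.

[-2, 19]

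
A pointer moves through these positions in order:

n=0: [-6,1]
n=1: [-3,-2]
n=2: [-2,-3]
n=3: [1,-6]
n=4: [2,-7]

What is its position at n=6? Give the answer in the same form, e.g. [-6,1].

[6,-11]

Step-to-step displacements: [+3,-3], [+1,-1], [+3,-3], [+1,-1] — a repeating cycle of length 2.
step 5: apply [+3,-3] → [5,-10]
step 6: apply [+1,-1] → [6,-11]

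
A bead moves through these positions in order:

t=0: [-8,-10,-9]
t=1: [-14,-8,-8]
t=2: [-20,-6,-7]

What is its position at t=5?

The position changes by [-6,+2,+1] every step.
step 3: [-20,-6,-7] + [-6,+2,+1] → [-26,-4,-6]
step 4: [-26,-4,-6] + [-6,+2,+1] → [-32,-2,-5]
step 5: [-32,-2,-5] + [-6,+2,+1] → [-38,0,-4]

[-38,0,-4]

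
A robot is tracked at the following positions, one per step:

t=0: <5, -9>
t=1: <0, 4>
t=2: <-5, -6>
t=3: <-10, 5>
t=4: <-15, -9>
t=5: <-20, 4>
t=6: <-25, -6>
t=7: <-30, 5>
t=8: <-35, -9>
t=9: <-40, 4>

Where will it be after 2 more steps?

First: linear, -5 per step → -50 at step 11.
Second: cycles through -9, 4, -6, 5 every 4 steps. Step 11 lands at position 3 of the cycle → 5.

<-50, 5>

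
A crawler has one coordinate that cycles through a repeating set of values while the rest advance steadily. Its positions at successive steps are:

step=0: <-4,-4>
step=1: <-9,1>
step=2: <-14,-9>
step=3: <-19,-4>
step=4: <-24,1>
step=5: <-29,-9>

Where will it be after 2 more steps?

<-39,1>

First: linear, -5 per step → -39 at step 7.
Second: cycles through -4, 1, -9 every 3 steps. Step 7 lands at position 1 of the cycle → 1.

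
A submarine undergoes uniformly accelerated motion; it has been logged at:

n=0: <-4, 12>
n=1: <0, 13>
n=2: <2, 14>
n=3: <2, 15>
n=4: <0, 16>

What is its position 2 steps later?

<-10, 18>

Taking differences between consecutive positions: <+4, +1>, <+2, +1>, <+0, +1>, <-2, +1>. These grow by <-2, +0> each step.
step 5: <0, 16> + <-4, +1> → <-4, 17>
step 6: <-4, 17> + <-6, +1> → <-10, 18>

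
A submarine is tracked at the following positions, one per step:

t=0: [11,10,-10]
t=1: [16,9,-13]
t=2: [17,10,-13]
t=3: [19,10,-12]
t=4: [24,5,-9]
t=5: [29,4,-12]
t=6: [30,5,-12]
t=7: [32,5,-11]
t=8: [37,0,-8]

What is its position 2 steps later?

Differencing gives [+5,-1,-3], [+1,+1,+0], [+2,+0,+1], [+5,-5,+3], [+5,-1,-3], [+1,+1,+0], [+2,+0,+1], [+5,-5,+3]. This is the pattern [+5,-1,-3], [+1,+1,+0], [+2,+0,+1], [+5,-5,+3] repeated.
step 9: apply [+5,-1,-3] → [42,-1,-11]
step 10: apply [+1,+1,+0] → [43,0,-11]

[43,0,-11]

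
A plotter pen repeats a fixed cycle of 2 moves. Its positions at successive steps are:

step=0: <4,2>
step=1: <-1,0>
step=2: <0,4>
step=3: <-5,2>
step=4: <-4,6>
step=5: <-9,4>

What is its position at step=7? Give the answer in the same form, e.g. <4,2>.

Differencing gives <-5,-2>, <+1,+4>, <-5,-2>, <+1,+4>, <-5,-2>. This is the pattern <-5,-2>, <+1,+4> repeated.
step 6: apply <+1,+4> → <-8,8>
step 7: apply <-5,-2> → <-13,6>

<-13,6>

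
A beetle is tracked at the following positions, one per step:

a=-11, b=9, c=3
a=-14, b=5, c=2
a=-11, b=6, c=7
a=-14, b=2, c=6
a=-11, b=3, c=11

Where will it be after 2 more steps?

a=-11, b=0, c=15

The moves between consecutive positions are (-3,-4,-1), (+3,+1,+5), (-3,-4,-1), (+3,+1,+5); they repeat the 2-cycle [(-3,-4,-1), (+3,+1,+5)].
step 5: apply (-3,-4,-1) → a=-14, b=-1, c=10
step 6: apply (+3,+1,+5) → a=-11, b=0, c=15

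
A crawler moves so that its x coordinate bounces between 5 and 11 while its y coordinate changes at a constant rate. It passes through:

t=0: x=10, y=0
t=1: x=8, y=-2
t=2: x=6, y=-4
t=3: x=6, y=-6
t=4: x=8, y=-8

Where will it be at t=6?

The x coordinate travels 2 per step and bounces off the walls at 5 and 11.
  step 5: 8 → 10
  step 6: 10 → 10
The y coordinate changes by -2 each step: at step 6 it is -12.

x=10, y=-12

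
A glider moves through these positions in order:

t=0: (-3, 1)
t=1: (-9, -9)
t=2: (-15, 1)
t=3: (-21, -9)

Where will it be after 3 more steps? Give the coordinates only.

First: linear, -6 per step → -39 at step 6.
Second: cycles through 1, -9 every 2 steps. Step 6 lands at position 0 of the cycle → 1.

(-39, 1)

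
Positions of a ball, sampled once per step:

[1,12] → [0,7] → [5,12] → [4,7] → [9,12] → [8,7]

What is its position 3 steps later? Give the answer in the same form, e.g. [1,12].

Differencing gives [-1,-5], [+5,+5], [-1,-5], [+5,+5], [-1,-5]. This is the pattern [-1,-5], [+5,+5] repeated.
step 6: apply [+5,+5] → [13,12]
step 7: apply [-1,-5] → [12,7]
step 8: apply [+5,+5] → [17,12]

[17,12]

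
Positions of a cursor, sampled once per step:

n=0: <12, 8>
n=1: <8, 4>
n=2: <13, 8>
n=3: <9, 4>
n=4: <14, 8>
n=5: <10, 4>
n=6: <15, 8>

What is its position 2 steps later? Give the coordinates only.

Differencing gives <-4, -4>, <+5, +4>, <-4, -4>, <+5, +4>, <-4, -4>, <+5, +4>. This is the pattern <-4, -4>, <+5, +4> repeated.
step 7: apply <-4, -4> → <11, 4>
step 8: apply <+5, +4> → <16, 8>

<16, 8>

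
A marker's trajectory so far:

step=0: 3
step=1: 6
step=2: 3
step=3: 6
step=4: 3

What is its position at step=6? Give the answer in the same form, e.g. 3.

3

Step-to-step displacements: +3, -3, +3, -3; each is -1× the previous.
step 5: 3 + 3 → 6
step 6: 6 − 3 → 3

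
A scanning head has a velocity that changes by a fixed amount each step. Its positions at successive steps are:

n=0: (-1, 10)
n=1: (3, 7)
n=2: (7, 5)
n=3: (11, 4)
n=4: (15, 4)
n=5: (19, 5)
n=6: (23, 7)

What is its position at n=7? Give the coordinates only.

First differences are (+4, -3), (+4, -2), (+4, -1), (+4, +0), (+4, +1), (+4, +2); their common second difference is (+0, +1) (constant acceleration).
step 7: (23, 7) + (+4, +3) → (27, 10)

(27, 10)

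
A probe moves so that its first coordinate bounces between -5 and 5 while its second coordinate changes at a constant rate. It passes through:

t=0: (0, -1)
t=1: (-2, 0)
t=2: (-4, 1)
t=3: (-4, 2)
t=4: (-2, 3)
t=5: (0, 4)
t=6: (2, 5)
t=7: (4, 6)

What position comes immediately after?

The first coordinate travels 2 per step and bounces off the walls at -5 and 5.
  step 8: 4 → 4
The second coordinate changes by +1 each step: at step 8 it is 7.

(4, 7)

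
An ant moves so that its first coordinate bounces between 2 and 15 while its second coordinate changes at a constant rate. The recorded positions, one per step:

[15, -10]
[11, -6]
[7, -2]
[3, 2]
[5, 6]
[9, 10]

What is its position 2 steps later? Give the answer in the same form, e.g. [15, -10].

The first coordinate travels 4 per step and bounces off the walls at 2 and 15.
  step 6: 9 → 13
  step 7: 13 → 13
The second coordinate changes by +4 each step: at step 7 it is 18.

[13, 18]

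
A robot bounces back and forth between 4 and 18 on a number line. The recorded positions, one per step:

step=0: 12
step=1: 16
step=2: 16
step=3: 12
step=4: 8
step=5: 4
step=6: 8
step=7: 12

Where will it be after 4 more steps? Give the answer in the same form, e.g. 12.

8

The value reflects between 4 and 18, moving 4 per step.
  step 8: 12 → 16
  step 9: 16 → 16
  step 10: 16 → 12
  step 11: 12 → 8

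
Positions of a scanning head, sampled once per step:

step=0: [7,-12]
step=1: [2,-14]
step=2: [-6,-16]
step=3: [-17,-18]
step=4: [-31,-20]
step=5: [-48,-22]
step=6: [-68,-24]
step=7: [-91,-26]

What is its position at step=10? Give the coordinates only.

[-178,-32]

Taking differences between consecutive positions: [-5,-2], [-8,-2], [-11,-2], [-14,-2], [-17,-2], [-20,-2], [-23,-2]. These grow by [-3,+0] each step.
step 8: [-91,-26] + [-26,-2] → [-117,-28]
step 9: [-117,-28] + [-29,-2] → [-146,-30]
step 10: [-146,-30] + [-32,-2] → [-178,-32]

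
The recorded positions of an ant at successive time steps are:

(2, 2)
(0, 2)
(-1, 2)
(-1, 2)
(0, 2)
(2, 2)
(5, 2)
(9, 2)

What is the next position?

(14, 2)

Taking differences between consecutive positions: (-2, +0), (-1, +0), (+0, +0), (+1, +0), (+2, +0), (+3, +0), (+4, +0). These grow by (+1, +0) each step.
step 8: (9, 2) + (+5, +0) → (14, 2)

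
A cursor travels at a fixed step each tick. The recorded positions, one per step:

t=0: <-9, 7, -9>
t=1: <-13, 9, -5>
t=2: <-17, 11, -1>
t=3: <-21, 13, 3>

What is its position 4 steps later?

Constant displacement of <-4, +2, +4> per step.
step 4: <-21, 13, 3> + <-4, +2, +4> → <-25, 15, 7>
step 5: <-25, 15, 7> + <-4, +2, +4> → <-29, 17, 11>
step 6: <-29, 17, 11> + <-4, +2, +4> → <-33, 19, 15>
step 7: <-33, 19, 15> + <-4, +2, +4> → <-37, 21, 19>

<-37, 21, 19>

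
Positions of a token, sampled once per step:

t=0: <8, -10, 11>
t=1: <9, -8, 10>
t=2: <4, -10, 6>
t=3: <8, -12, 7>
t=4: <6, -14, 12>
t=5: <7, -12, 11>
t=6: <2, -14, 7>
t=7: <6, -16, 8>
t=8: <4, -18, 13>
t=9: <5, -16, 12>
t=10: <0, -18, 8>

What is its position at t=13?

Differencing gives <+1, +2, -1>, <-5, -2, -4>, <+4, -2, +1>, <-2, -2, +5>, <+1, +2, -1>, <-5, -2, -4>, <+4, -2, +1>, <-2, -2, +5>, <+1, +2, -1>, <-5, -2, -4>. This is the pattern <+1, +2, -1>, <-5, -2, -4>, <+4, -2, +1>, <-2, -2, +5> repeated.
step 11: apply <+4, -2, +1> → <4, -20, 9>
step 12: apply <-2, -2, +5> → <2, -22, 14>
step 13: apply <+1, +2, -1> → <3, -20, 13>

<3, -20, 13>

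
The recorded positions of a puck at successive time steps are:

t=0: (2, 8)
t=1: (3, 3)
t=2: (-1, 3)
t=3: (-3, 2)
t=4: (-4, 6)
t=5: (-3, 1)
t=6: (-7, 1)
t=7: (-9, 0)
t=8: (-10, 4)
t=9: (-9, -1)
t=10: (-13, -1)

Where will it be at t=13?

(-15, -3)

The moves between consecutive positions are (+1, -5), (-4, +0), (-2, -1), (-1, +4), (+1, -5), (-4, +0), (-2, -1), (-1, +4), (+1, -5), (-4, +0); they repeat the 4-cycle [(+1, -5), (-4, +0), (-2, -1), (-1, +4)].
step 11: apply (-2, -1) → (-15, -2)
step 12: apply (-1, +4) → (-16, 2)
step 13: apply (+1, -5) → (-15, -3)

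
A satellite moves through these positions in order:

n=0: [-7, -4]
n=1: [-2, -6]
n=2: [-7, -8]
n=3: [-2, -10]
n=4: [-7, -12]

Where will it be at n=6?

First: cycles through -7, -2 every 2 steps. Step 6 lands at position 0 of the cycle → -7.
Second: linear, -2 per step → -16 at step 6.

[-7, -16]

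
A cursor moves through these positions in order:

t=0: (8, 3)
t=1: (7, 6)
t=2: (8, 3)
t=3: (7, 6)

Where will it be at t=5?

(7, 6)

The jumps are (-1, +3), (+1, -3), (-1, +3) — a geometric progression with ratio -1.
step 4: (7, 6) + (+1, -3) → (8, 3)
step 5: (8, 3) + (-1, +3) → (7, 6)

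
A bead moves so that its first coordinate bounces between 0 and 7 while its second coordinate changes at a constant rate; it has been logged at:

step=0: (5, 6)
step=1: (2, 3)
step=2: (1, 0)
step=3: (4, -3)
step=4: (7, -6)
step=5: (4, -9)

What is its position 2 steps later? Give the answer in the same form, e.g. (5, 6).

(2, -15)

The first coordinate travels 3 per step and bounces off the walls at 0 and 7.
  step 6: 4 → 1
  step 7: 1 → 2
The second coordinate changes by -3 each step: at step 7 it is -15.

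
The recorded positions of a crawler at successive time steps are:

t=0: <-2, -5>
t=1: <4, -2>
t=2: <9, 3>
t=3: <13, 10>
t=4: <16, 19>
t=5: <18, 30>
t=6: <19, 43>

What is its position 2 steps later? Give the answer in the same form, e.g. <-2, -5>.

First differences are <+6, +3>, <+5, +5>, <+4, +7>, <+3, +9>, <+2, +11>, <+1, +13>; their common second difference is <-1, +2> (constant acceleration).
step 7: <19, 43> + <+0, +15> → <19, 58>
step 8: <19, 58> + <-1, +17> → <18, 75>

<18, 75>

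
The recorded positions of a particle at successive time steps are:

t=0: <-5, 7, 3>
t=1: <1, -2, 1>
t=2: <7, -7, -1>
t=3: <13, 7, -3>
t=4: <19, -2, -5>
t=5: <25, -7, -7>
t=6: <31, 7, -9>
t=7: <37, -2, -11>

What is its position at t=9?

<49, 7, -15>

First: linear, +6 per step → 49 at step 9.
Second: cycles through 7, -2, -7 every 3 steps. Step 9 lands at position 0 of the cycle → 7.
Third: linear, -2 per step → -15 at step 9.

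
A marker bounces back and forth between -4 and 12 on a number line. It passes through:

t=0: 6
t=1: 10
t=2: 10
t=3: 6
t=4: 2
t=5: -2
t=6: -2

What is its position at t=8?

6

The value reflects between -4 and 12, moving 4 per step.
  step 7: -2 → 2
  step 8: 2 → 6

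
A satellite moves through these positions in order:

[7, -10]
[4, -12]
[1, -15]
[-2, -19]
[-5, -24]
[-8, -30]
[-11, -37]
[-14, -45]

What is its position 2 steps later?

[-20, -64]

Taking differences between consecutive positions: [-3, -2], [-3, -3], [-3, -4], [-3, -5], [-3, -6], [-3, -7], [-3, -8]. These grow by [+0, -1] each step.
step 8: [-14, -45] + [-3, -9] → [-17, -54]
step 9: [-17, -54] + [-3, -10] → [-20, -64]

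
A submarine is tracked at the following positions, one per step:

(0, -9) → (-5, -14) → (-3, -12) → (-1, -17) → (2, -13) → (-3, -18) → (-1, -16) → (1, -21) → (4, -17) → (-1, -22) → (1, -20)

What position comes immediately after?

(3, -25)

The moves between consecutive positions are (-5, -5), (+2, +2), (+2, -5), (+3, +4), (-5, -5), (+2, +2), (+2, -5), (+3, +4), (-5, -5), (+2, +2); they repeat the 4-cycle [(-5, -5), (+2, +2), (+2, -5), (+3, +4)].
step 11: apply (+2, -5) → (3, -25)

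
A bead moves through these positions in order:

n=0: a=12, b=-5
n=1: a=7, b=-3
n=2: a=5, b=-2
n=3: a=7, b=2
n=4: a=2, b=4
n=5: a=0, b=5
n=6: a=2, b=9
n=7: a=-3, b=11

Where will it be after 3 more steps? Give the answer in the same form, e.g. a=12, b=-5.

Differencing gives (-5, +2), (-2, +1), (+2, +4), (-5, +2), (-2, +1), (+2, +4), (-5, +2). This is the pattern (-5, +2), (-2, +1), (+2, +4) repeated.
step 8: apply (-2, +1) → a=-5, b=12
step 9: apply (+2, +4) → a=-3, b=16
step 10: apply (-5, +2) → a=-8, b=18

a=-8, b=18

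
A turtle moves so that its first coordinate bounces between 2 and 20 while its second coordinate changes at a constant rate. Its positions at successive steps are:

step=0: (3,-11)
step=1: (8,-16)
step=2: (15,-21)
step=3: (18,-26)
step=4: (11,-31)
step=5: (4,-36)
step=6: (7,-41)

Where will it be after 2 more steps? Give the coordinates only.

(19,-51)

The first coordinate reflects between 2 and 20, moving 7 per step.
  step 7: 7 → 14
  step 8: 14 → 19
The second coordinate changes by -5 each step: at step 8 it is -51.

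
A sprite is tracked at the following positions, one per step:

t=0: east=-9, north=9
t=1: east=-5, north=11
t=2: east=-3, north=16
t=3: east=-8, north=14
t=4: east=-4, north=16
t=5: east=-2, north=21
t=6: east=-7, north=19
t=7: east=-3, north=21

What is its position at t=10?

Differencing gives (+4,+2), (+2,+5), (-5,-2), (+4,+2), (+2,+5), (-5,-2), (+4,+2). This is the pattern (+4,+2), (+2,+5), (-5,-2) repeated.
step 8: apply (+2,+5) → east=-1, north=26
step 9: apply (-5,-2) → east=-6, north=24
step 10: apply (+4,+2) → east=-2, north=26

east=-2, north=26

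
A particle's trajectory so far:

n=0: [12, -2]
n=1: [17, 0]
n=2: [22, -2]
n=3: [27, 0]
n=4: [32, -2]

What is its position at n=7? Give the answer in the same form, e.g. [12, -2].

[47, 0]

The first coordinate changes by +5 each step, so at step 7 it is 12 + 7·(5) = 47.
The second coordinate repeats the cycle [-2, 0] with period 2; step 7 mod 2 = 1, giving 0.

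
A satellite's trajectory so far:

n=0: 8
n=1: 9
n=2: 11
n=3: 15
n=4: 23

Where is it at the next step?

Step-to-step displacements: +1, +2, +4, +8; each is 2× the previous.
step 5: 23 + 16 → 39

39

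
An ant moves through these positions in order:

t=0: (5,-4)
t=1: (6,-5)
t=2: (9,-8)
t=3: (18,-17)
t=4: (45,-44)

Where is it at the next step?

(126,-125)

Step-to-step displacements: (+1,-1), (+3,-3), (+9,-9), (+27,-27); each is 3× the previous.
step 5: (45,-44) + (+81,-81) → (126,-125)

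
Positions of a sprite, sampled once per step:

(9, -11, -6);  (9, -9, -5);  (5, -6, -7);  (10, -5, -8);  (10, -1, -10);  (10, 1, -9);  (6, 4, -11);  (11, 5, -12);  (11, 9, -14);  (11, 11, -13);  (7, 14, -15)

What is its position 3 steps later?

(12, 21, -17)

Step-to-step displacements: (+0, +2, +1), (-4, +3, -2), (+5, +1, -1), (+0, +4, -2), (+0, +2, +1), (-4, +3, -2), (+5, +1, -1), (+0, +4, -2), (+0, +2, +1), (-4, +3, -2) — a repeating cycle of length 4.
step 11: apply (+5, +1, -1) → (12, 15, -16)
step 12: apply (+0, +4, -2) → (12, 19, -18)
step 13: apply (+0, +2, +1) → (12, 21, -17)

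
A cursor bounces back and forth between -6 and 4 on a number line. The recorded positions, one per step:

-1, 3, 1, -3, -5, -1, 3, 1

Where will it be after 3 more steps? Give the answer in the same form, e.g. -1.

The value travels 4 per step and bounces off the walls at -6 and 4.
  step 8: 1 → -3
  step 9: -3 → -5
  step 10: -5 → -1

-1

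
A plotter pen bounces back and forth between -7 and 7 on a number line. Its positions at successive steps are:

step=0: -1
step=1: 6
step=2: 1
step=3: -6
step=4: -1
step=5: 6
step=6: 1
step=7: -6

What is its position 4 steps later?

-6

The value travels 7 per step and bounces off the walls at -7 and 7.
  step 8: -6 → -1
  step 9: -1 → 6
  step 10: 6 → 1
  step 11: 1 → -6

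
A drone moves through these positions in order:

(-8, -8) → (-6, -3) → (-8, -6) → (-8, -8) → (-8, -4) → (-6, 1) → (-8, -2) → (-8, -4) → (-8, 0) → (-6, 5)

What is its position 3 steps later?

(-8, 4)

Step-to-step displacements: (+2, +5), (-2, -3), (+0, -2), (+0, +4), (+2, +5), (-2, -3), (+0, -2), (+0, +4), (+2, +5) — a repeating cycle of length 4.
step 10: apply (-2, -3) → (-8, 2)
step 11: apply (+0, -2) → (-8, 0)
step 12: apply (+0, +4) → (-8, 4)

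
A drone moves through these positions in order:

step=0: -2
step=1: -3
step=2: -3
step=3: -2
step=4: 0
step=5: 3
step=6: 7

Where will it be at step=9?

25

Taking differences between consecutive positions: -1, +0, +1, +2, +3, +4. These grow by +1 each step.
step 7: 7 + 5 → 12
step 8: 12 + 6 → 18
step 9: 18 + 7 → 25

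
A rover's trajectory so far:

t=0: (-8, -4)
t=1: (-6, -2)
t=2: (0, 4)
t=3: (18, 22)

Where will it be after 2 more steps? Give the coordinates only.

(234, 238)

Step-to-step displacements: (+2, +2), (+6, +6), (+18, +18); each is 3× the previous.
step 4: (18, 22) + (+54, +54) → (72, 76)
step 5: (72, 76) + (+162, +162) → (234, 238)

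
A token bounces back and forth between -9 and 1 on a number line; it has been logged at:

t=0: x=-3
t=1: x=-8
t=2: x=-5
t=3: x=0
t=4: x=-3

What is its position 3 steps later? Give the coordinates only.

The value travels 5 per step and bounces off the walls at -9 and 1.
  step 5: -3 → -8
  step 6: -8 → -5
  step 7: -5 → 0

x=0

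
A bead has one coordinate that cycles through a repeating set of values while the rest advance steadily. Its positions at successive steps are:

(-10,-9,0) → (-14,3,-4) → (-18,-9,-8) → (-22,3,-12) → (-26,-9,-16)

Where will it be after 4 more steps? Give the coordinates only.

First: linear, -4 per step → -42 at step 8.
Second: cycles through -9, 3 every 2 steps. Step 8 lands at position 0 of the cycle → -9.
Third: linear, -4 per step → -32 at step 8.

(-42,-9,-32)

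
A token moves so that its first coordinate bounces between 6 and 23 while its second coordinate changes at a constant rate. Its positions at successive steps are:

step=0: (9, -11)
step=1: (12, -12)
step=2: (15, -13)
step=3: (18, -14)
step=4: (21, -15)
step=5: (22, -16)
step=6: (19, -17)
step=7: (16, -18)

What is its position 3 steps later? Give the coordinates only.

The first coordinate reflects between 6 and 23, moving 3 per step.
  step 8: 16 → 13
  step 9: 13 → 10
  step 10: 10 → 7
The second coordinate changes by -1 each step: at step 10 it is -21.

(7, -21)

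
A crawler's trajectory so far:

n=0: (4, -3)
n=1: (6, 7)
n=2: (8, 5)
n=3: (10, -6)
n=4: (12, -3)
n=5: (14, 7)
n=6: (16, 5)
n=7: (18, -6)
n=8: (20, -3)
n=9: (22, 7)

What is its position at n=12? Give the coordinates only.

(28, -3)

The first coordinate changes by +2 each step, so at step 12 it is 4 + 12·(2) = 28.
The second coordinate repeats the cycle [-3, 7, 5, -6] with period 4; step 12 mod 4 = 0, giving -3.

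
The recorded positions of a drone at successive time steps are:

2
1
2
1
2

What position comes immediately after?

1

Step-to-step displacements: -1, +1, -1, +1; each is -1× the previous.
step 5: 2 − 1 → 1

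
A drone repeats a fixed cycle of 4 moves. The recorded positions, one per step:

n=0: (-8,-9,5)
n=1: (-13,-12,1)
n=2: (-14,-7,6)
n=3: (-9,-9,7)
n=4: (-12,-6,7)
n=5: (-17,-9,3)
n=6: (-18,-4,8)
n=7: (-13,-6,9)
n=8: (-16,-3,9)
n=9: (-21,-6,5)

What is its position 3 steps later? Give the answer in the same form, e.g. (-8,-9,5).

(-20,0,11)

The moves between consecutive positions are (-5,-3,-4), (-1,+5,+5), (+5,-2,+1), (-3,+3,+0), (-5,-3,-4), (-1,+5,+5), (+5,-2,+1), (-3,+3,+0), (-5,-3,-4); they repeat the 4-cycle [(-5,-3,-4), (-1,+5,+5), (+5,-2,+1), (-3,+3,+0)].
step 10: apply (-1,+5,+5) → (-22,-1,10)
step 11: apply (+5,-2,+1) → (-17,-3,11)
step 12: apply (-3,+3,+0) → (-20,0,11)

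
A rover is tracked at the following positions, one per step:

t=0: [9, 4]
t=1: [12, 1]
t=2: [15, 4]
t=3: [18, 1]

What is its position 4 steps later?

The first coordinate changes by +3 each step, so at step 7 it is 9 + 7·(3) = 30.
The second coordinate repeats the cycle [4, 1] with period 2; step 7 mod 2 = 1, giving 1.

[30, 1]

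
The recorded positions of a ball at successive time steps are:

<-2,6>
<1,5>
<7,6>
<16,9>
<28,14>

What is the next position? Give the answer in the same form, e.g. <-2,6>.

Successive displacements: <+3,-1>, <+6,+1>, <+9,+3>, <+12,+5> — each changes by <+3,+2>.
step 5: <28,14> + <+15,+7> → <43,21>

<43,21>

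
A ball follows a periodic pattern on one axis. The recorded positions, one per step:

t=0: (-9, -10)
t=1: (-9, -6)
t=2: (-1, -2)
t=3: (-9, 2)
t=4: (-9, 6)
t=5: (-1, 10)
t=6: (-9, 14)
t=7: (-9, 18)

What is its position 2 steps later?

The first coordinate repeats the cycle [-9, -9, -1] with period 3; step 9 mod 3 = 0, giving -9.
The second coordinate changes by +4 each step, so at step 9 it is -10 + 9·(4) = 26.

(-9, 26)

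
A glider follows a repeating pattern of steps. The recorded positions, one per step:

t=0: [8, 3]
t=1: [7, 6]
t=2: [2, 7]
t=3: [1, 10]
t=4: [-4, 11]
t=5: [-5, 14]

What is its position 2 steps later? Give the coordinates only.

The moves between consecutive positions are [-1, +3], [-5, +1], [-1, +3], [-5, +1], [-1, +3]; they repeat the 2-cycle [[-1, +3], [-5, +1]].
step 6: apply [-5, +1] → [-10, 15]
step 7: apply [-1, +3] → [-11, 18]

[-11, 18]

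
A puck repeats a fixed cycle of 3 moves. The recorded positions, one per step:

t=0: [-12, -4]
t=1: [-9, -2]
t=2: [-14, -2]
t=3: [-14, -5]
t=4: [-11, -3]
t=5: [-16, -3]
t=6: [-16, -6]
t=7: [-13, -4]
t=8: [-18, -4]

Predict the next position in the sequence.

Differencing gives [+3, +2], [-5, +0], [+0, -3], [+3, +2], [-5, +0], [+0, -3], [+3, +2], [-5, +0]. This is the pattern [+3, +2], [-5, +0], [+0, -3] repeated.
step 9: apply [+0, -3] → [-18, -7]

[-18, -7]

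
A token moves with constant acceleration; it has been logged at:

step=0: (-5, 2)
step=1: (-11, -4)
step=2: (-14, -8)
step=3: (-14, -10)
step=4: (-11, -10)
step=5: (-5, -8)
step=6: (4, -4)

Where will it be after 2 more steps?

(31, 10)

Taking differences between consecutive positions: (-6, -6), (-3, -4), (+0, -2), (+3, +0), (+6, +2), (+9, +4). These grow by (+3, +2) each step.
step 7: (4, -4) + (+12, +6) → (16, 2)
step 8: (16, 2) + (+15, +8) → (31, 10)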